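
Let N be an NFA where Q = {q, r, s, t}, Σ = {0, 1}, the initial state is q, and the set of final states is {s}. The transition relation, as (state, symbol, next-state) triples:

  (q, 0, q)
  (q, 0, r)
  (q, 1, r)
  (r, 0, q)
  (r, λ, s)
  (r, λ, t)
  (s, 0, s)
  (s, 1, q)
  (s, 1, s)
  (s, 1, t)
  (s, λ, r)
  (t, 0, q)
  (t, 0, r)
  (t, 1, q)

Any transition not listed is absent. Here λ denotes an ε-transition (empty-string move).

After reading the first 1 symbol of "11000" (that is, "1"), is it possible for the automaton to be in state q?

Start in {q}.
Read '1': q→{r}; union {r}; ε-closure = {r, s, t}.
State q is not in {r, s, t}.

No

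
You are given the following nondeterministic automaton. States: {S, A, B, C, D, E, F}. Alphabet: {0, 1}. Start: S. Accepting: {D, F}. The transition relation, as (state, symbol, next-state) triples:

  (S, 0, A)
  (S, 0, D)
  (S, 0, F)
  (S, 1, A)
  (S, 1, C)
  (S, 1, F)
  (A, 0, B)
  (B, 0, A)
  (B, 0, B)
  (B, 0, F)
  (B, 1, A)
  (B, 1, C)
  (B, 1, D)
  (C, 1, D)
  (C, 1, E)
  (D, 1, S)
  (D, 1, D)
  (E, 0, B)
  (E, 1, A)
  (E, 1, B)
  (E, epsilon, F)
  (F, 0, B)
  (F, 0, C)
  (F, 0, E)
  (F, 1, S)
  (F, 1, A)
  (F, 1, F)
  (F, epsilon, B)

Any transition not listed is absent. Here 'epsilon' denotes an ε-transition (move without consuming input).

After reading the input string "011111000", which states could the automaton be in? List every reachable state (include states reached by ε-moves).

{A, B, C, E, F}

Start in {S}.
Read '0': {S} → {A, B, D, F}.
Read '1': {A, B, D, F} → {S, A, B, C, D, F}.
Read '1': {S, A, B, C, D, F} → {S, A, B, C, D, E, F}.
Read '1': {S, A, B, C, D, E, F} → {S, A, B, C, D, E, F}.
Read '1': {S, A, B, C, D, E, F} → {S, A, B, C, D, E, F}.
Read '1': {S, A, B, C, D, E, F} → {S, A, B, C, D, E, F}.
Read '0': {S, A, B, C, D, E, F} → {A, B, C, D, E, F}.
Read '0': {A, B, C, D, E, F} → {A, B, C, E, F}.
Read '0': {A, B, C, E, F} → {A, B, C, E, F}.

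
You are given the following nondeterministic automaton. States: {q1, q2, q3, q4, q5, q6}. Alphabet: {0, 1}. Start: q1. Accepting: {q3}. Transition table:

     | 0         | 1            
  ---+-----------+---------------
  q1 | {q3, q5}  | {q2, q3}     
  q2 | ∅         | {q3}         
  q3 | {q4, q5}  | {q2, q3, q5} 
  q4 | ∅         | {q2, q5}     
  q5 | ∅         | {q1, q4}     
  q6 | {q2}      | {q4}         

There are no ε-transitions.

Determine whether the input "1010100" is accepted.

No

Start in {q1}.
Read '1': q1→{q2, q3}; now {q2, q3}.
Read '0': q2→∅, q3→{q4, q5}; now {q4, q5}.
Read '1': q4→{q2, q5}, q5→{q1, q4}; now {q1, q2, q4, q5}.
Read '0': q1→{q3, q5}, q2→∅, q4→∅, q5→∅; now {q3, q5}.
Read '1': q3→{q2, q3, q5}, q5→{q1, q4}; now {q1, q2, q3, q4, q5}.
Read '0': q1→{q3, q5}, q2→∅, q3→{q4, q5}, q4→∅, q5→∅; now {q3, q4, q5}.
Read '0': q3→{q4, q5}, q4→∅, q5→∅; now {q4, q5}.
The final set {q4, q5} contains no accepting state.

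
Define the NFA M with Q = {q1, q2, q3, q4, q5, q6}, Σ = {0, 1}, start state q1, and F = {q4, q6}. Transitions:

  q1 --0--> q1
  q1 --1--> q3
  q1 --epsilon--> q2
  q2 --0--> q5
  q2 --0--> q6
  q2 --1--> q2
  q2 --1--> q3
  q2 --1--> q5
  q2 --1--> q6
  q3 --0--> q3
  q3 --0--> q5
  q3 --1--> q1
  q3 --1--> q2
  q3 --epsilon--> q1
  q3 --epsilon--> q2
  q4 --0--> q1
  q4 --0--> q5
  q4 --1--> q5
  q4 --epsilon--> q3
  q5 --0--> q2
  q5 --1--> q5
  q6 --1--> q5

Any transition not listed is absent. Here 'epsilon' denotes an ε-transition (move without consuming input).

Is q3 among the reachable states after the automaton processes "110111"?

Yes

Start: ε-closure({q1}) = {q1, q2}.
Read '1': q1→{q3}, q2→{q2, q3, q5, q6}; union {q2, q3, q5, q6}; ε-closure = {q1, q2, q3, q5, q6}.
Read '1': q1→{q3}, q2→{q2, q3, q5, q6}, q3→{q1, q2}, q5→{q5}, q6→{q5}; now {q1, q2, q3, q5, q6}.
Read '0': q1→{q1}, q2→{q5, q6}, q3→{q3, q5}, q5→{q2}, q6→∅; now {q1, q2, q3, q5, q6}.
Read '1': q1→{q3}, q2→{q2, q3, q5, q6}, q3→{q1, q2}, q5→{q5}, q6→{q5}; now {q1, q2, q3, q5, q6}.
Read '1': q1→{q3}, q2→{q2, q3, q5, q6}, q3→{q1, q2}, q5→{q5}, q6→{q5}; now {q1, q2, q3, q5, q6}.
Read '1': q1→{q3}, q2→{q2, q3, q5, q6}, q3→{q1, q2}, q5→{q5}, q6→{q5}; now {q1, q2, q3, q5, q6}.
State q3 is in {q1, q2, q3, q5, q6}.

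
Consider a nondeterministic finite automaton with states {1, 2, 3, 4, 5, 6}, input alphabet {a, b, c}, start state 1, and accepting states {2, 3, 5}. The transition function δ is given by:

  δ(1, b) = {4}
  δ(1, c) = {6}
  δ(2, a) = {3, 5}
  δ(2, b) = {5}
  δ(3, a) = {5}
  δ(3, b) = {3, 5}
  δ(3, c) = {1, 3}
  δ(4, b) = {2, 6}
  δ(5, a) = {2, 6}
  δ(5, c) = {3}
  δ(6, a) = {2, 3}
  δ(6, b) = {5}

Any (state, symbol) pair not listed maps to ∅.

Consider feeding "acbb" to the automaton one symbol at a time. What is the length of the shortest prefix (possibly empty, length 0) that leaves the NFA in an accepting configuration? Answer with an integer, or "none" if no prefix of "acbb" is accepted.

none

Start in {1}.
Read 'a': 1→∅; now ∅.
The set is empty and remains empty for the remaining 3 symbols.
No reachable set along the way intersects F.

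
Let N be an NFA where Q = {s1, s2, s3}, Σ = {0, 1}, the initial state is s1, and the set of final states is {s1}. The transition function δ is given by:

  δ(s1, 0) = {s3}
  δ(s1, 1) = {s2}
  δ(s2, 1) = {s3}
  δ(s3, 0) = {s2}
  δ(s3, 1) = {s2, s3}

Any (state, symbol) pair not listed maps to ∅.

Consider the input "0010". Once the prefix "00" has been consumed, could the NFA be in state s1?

Start in {s1}.
Read '0': {s1} → {s3}.
Read '0': {s3} → {s2}.
State s1 is not in {s2}.

No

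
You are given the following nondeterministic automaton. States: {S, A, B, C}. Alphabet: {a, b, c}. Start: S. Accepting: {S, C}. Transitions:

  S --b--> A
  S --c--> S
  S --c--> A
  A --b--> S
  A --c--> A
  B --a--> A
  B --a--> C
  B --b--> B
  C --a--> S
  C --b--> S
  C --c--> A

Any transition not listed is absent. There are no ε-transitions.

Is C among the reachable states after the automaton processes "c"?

No

Start in {S}.
Read 'c': {S} → {S, A}.
State C is not in {S, A}.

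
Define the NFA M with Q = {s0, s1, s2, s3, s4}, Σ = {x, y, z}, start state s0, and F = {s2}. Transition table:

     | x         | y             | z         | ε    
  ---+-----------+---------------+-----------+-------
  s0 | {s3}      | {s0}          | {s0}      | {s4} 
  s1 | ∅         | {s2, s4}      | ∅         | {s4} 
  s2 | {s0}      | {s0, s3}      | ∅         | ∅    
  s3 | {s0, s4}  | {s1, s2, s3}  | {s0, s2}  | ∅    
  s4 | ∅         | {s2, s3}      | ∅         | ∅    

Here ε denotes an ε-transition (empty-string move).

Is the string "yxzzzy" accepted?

Yes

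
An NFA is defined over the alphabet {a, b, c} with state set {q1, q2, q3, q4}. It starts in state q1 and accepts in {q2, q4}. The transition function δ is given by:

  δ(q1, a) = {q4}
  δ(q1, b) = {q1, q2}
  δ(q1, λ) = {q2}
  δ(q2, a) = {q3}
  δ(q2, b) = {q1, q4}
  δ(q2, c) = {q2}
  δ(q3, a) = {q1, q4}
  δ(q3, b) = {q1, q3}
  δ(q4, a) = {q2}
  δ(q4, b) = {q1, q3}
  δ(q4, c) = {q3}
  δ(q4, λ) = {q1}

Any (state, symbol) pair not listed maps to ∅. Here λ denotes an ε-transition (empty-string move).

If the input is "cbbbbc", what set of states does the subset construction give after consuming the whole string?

{q2, q3}

Start: ε-closure({q1}) = {q1, q2}.
Read 'c': q1→∅, q2→{q2}; now {q2}.
Read 'b': q2→{q1, q4}; union {q1, q4}; ε-closure = {q1, q2, q4}.
Read 'b': q1→{q1, q2}, q2→{q1, q4}, q4→{q1, q3}; now {q1, q2, q3, q4}.
Read 'b': q1→{q1, q2}, q2→{q1, q4}, q3→{q1, q3}, q4→{q1, q3}; now {q1, q2, q3, q4}.
Read 'b': q1→{q1, q2}, q2→{q1, q4}, q3→{q1, q3}, q4→{q1, q3}; now {q1, q2, q3, q4}.
Read 'c': q1→∅, q2→{q2}, q3→∅, q4→{q3}; now {q2, q3}.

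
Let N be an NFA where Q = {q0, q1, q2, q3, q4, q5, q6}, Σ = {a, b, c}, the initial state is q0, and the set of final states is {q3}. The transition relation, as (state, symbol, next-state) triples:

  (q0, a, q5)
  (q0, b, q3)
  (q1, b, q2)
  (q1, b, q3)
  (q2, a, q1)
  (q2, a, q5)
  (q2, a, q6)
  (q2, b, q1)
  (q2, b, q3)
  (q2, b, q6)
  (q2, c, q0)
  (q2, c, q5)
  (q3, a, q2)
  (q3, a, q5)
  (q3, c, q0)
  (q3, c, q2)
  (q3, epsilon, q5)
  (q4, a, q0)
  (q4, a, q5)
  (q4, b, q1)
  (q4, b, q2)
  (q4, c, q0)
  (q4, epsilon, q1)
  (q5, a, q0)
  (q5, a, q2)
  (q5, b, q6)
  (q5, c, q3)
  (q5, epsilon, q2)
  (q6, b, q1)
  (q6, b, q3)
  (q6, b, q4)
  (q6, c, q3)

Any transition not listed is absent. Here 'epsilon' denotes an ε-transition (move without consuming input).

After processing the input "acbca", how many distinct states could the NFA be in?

Start in {q0}.
Read 'a': {q0} → {q2, q5}.
Read 'c': {q2, q5} → {q0, q2, q3, q5}.
Read 'b': {q0, q2, q3, q5} → {q1, q2, q3, q5, q6}.
Read 'c': {q1, q2, q3, q5, q6} → {q0, q2, q3, q5}.
Read 'a': {q0, q2, q3, q5} → {q0, q1, q2, q5, q6}.
That set has 5 states.

5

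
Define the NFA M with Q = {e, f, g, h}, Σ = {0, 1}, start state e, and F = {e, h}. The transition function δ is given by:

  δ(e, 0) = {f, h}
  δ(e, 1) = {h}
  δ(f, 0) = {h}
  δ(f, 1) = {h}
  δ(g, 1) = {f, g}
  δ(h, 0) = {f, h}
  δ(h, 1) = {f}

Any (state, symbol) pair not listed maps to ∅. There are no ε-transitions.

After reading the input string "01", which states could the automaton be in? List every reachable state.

{f, h}

Start in {e}.
Read '0': {e} → {f, h}.
Read '1': {f, h} → {f, h}.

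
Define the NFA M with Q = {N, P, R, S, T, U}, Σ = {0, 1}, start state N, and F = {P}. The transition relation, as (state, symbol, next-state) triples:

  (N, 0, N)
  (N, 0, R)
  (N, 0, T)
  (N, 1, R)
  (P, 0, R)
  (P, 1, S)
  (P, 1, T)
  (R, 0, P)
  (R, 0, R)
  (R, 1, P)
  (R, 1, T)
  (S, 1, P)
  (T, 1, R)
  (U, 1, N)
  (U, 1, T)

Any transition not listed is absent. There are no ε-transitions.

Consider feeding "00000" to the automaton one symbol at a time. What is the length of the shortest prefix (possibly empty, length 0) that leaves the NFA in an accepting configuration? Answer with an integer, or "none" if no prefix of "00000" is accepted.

Start in {N}.
Read '0': {N} → {N, R, T}.
Read '0': {N, R, T} → {N, P, R, T}.
None of the earlier sets intersect F, but {N, P, R, T} does.

2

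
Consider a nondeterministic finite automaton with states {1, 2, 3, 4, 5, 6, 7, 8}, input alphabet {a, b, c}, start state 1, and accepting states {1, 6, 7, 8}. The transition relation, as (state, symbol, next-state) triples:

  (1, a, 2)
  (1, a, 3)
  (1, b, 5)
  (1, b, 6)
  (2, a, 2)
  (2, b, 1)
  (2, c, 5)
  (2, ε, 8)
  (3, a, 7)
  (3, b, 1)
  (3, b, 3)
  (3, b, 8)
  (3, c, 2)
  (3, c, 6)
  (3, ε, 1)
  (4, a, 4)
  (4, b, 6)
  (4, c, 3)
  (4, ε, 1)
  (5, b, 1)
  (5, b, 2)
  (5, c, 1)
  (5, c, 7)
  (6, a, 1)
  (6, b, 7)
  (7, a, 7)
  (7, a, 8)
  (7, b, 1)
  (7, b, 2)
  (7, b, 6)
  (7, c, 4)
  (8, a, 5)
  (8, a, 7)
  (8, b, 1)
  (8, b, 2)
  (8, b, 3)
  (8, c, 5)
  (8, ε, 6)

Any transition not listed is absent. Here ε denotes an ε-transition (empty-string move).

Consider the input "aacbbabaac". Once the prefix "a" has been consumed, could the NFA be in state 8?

Start in {1}.
Read 'a': 1→{2, 3}; union {2, 3}; ε-closure = {1, 2, 3, 6, 8}.
State 8 is in {1, 2, 3, 6, 8}.

Yes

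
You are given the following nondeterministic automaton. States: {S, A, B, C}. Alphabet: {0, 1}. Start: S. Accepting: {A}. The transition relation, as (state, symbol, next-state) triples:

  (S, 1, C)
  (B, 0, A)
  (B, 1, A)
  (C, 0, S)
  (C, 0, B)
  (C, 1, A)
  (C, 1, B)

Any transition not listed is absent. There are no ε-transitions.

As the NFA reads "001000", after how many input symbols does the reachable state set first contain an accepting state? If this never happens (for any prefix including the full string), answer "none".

none

Start in {S}.
Read '0': {S} → ∅.
The set is empty and remains empty for the remaining 5 symbols.
No reachable set along the way intersects F.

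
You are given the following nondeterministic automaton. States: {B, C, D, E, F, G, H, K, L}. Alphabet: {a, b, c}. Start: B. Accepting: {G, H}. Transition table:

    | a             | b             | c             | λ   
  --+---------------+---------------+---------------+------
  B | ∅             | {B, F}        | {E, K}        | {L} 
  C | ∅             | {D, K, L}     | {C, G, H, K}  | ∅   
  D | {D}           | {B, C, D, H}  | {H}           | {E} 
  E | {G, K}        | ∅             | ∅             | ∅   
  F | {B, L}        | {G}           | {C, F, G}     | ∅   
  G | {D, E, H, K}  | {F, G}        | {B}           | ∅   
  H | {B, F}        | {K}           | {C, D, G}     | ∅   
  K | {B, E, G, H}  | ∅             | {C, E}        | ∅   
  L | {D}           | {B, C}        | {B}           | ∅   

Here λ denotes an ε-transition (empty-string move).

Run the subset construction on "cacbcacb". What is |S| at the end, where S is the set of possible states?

Start: ε-closure({B}) = {B, L}.
Read 'c': B→{E, K}, L→{B}; union {B, E, K}; ε-closure = {B, E, K, L}.
Read 'a': B→∅, E→{G, K}, K→{B, E, G, H}, L→{D}; union {B, D, E, G, H, K}; ε-closure = {B, D, E, G, H, K, L}.
Read 'c': B→{E, K}, D→{H}, E→∅, G→{B}, H→{C, D, G}, K→{C, E}, L→{B}; union {B, C, D, E, G, H, K}; ε-closure = {B, C, D, E, G, H, K, L}.
Read 'b': B→{B, F}, C→{D, K, L}, D→{B, C, D, H}, E→∅, G→{F, G}, H→{K}, K→∅, L→{B, C}; union {B, C, D, F, G, H, K, L}; ε-closure = {B, C, D, E, F, G, H, K, L}.
Read 'c': B→{E, K}, C→{C, G, H, K}, D→{H}, E→∅, F→{C, F, G}, G→{B}, H→{C, D, G}, K→{C, E}, L→{B}; union {B, C, D, E, F, G, H, K}; ε-closure = {B, C, D, E, F, G, H, K, L}.
Read 'a': B→∅, C→∅, D→{D}, E→{G, K}, F→{B, L}, G→{D, E, H, K}, H→{B, F}, K→{B, E, G, H}, L→{D}; now {B, D, E, F, G, H, K, L}.
Read 'c': B→{E, K}, D→{H}, E→∅, F→{C, F, G}, G→{B}, H→{C, D, G}, K→{C, E}, L→{B}; union {B, C, D, E, F, G, H, K}; ε-closure = {B, C, D, E, F, G, H, K, L}.
Read 'b': B→{B, F}, C→{D, K, L}, D→{B, C, D, H}, E→∅, F→{G}, G→{F, G}, H→{K}, K→∅, L→{B, C}; union {B, C, D, F, G, H, K, L}; ε-closure = {B, C, D, E, F, G, H, K, L}.
That set has 9 states.

9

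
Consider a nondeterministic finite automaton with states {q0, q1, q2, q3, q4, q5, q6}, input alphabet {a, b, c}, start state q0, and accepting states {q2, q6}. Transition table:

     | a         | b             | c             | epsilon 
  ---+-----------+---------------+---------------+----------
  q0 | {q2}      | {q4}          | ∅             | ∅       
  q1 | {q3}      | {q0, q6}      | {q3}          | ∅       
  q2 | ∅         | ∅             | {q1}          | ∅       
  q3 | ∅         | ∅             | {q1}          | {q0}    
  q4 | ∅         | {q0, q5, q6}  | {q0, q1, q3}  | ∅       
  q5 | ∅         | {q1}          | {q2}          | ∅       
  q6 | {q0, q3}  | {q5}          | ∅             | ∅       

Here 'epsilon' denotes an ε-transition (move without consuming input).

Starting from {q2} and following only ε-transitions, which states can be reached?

{q2}

Begin with {q2}.
No ε-moves leave this set, so the closure equals the set itself.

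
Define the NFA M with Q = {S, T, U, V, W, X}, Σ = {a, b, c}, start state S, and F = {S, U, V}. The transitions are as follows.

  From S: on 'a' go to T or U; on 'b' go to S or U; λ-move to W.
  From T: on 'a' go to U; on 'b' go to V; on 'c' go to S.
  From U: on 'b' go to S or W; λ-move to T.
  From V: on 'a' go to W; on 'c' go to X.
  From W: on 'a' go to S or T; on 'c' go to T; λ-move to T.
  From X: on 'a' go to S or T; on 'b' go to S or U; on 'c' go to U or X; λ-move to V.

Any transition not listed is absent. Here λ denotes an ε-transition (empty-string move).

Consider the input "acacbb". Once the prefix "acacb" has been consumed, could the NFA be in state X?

Start: ε-closure({S}) = {S, T, W}.
Read 'a': {S, T, W} → {S, T, U, W}.
Read 'c': {S, T, U, W} → {S, T, W}.
Read 'a': {S, T, W} → {S, T, U, W}.
Read 'c': {S, T, U, W} → {S, T, W}.
Read 'b': {S, T, W} → {S, T, U, V, W}.
State X is not in {S, T, U, V, W}.

No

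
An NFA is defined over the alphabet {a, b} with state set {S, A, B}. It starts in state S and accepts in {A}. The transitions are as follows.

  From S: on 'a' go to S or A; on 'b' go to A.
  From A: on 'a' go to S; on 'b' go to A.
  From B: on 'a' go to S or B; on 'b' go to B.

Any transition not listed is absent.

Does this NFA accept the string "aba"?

Start in {S}.
Read 'a': {S} → {S, A}.
Read 'b': {S, A} → {A}.
Read 'a': {A} → {S}.
The final set {S} contains no accepting state.

No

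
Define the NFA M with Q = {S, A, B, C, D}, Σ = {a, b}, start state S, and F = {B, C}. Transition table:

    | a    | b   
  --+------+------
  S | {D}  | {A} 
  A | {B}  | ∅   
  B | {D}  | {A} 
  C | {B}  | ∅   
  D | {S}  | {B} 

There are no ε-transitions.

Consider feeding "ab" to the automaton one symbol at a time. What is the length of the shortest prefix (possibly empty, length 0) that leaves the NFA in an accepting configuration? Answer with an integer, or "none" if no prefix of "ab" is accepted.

2

Start in {S}.
Read 'a': {S} → {D}.
Read 'b': {D} → {B}.
None of the earlier sets intersect F, but {B} does.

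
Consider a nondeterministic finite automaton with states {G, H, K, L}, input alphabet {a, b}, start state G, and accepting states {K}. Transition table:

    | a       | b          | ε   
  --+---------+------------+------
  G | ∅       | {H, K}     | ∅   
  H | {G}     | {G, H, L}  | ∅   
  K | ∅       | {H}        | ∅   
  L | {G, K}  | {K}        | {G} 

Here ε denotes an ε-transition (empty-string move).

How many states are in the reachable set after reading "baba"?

1

Start in {G}.
Read 'b': {G} → {H, K}.
Read 'a': {H, K} → {G}.
Read 'b': {G} → {H, K}.
Read 'a': {H, K} → {G}.
That set has 1 state.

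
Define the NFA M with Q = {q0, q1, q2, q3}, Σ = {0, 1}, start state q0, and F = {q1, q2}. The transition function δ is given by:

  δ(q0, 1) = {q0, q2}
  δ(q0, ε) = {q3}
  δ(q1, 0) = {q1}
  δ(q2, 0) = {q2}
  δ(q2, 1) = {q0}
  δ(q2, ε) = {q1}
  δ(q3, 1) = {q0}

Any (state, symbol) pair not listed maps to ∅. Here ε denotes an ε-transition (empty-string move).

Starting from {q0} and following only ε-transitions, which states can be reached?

Begin with {q0}.
ε-move q0 → q3; add q3.

{q0, q3}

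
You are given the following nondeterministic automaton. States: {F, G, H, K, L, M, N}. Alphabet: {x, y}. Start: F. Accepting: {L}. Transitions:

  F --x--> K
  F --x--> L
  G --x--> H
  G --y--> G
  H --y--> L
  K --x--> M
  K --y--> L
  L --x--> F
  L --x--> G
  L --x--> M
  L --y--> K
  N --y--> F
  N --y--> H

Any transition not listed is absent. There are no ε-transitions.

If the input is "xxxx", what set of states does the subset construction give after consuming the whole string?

{F, G, M}

Start in {F}.
Read 'x': {F} → {K, L}.
Read 'x': {K, L} → {F, G, M}.
Read 'x': {F, G, M} → {H, K, L}.
Read 'x': {H, K, L} → {F, G, M}.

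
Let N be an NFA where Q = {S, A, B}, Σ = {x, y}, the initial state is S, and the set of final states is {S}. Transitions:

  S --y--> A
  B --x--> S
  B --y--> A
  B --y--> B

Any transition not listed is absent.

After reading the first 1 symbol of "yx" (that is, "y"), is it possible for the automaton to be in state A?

Yes

Start in {S}.
Read 'y': S→{A}; now {A}.
State A is in {A}.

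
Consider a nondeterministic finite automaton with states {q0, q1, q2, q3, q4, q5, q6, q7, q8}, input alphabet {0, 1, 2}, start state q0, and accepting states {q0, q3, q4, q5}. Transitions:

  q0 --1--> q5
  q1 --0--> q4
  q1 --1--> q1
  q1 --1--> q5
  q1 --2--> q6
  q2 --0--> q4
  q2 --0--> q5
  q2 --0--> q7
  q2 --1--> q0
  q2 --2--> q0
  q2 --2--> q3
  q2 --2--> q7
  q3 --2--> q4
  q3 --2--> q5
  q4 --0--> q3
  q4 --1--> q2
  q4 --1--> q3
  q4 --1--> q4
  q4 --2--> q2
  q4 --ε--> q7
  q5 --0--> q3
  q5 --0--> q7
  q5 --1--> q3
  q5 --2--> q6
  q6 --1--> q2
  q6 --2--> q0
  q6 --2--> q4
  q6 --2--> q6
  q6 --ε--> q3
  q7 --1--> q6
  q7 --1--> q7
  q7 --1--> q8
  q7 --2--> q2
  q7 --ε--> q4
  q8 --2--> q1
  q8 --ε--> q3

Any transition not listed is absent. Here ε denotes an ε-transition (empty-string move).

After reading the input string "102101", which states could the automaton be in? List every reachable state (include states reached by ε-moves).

{q2, q3, q4, q6, q7, q8}

Start in {q0}.
Read '1': q0→{q5}; now {q5}.
Read '0': q5→{q3, q7}; union {q3, q7}; ε-closure = {q3, q4, q7}.
Read '2': q3→{q4, q5}, q4→{q2}, q7→{q2}; union {q2, q4, q5}; ε-closure = {q2, q4, q5, q7}.
Read '1': q2→{q0}, q4→{q2, q3, q4}, q5→{q3}, q7→{q6, q7, q8}; now {q0, q2, q3, q4, q6, q7, q8}.
Read '0': q0→∅, q2→{q4, q5, q7}, q3→∅, q4→{q3}, q6→∅, q7→∅, q8→∅; now {q3, q4, q5, q7}.
Read '1': q3→∅, q4→{q2, q3, q4}, q5→{q3}, q7→{q6, q7, q8}; now {q2, q3, q4, q6, q7, q8}.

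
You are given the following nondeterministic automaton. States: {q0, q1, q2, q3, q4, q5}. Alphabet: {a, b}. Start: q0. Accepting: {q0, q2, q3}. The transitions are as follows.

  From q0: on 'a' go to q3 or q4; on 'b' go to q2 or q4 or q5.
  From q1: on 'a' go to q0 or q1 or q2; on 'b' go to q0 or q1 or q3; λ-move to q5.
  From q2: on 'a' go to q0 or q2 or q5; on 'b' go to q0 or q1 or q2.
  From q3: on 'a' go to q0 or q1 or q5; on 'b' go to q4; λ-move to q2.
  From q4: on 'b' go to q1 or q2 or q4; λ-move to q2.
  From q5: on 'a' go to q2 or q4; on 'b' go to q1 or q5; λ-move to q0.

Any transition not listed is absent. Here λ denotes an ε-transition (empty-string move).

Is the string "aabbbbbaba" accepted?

Start in {q0}.
Read 'a': {q0} → {q2, q3, q4}.
Read 'a': {q2, q3, q4} → {q0, q1, q2, q5}.
Read 'b': {q0, q1, q2, q5} → {q0, q1, q2, q3, q4, q5}.
Read 'b': {q0, q1, q2, q3, q4, q5} → {q0, q1, q2, q3, q4, q5}.
Read 'b': {q0, q1, q2, q3, q4, q5} → {q0, q1, q2, q3, q4, q5}.
Read 'b': {q0, q1, q2, q3, q4, q5} → {q0, q1, q2, q3, q4, q5}.
Read 'b': {q0, q1, q2, q3, q4, q5} → {q0, q1, q2, q3, q4, q5}.
Read 'a': {q0, q1, q2, q3, q4, q5} → {q0, q1, q2, q3, q4, q5}.
Read 'b': {q0, q1, q2, q3, q4, q5} → {q0, q1, q2, q3, q4, q5}.
Read 'a': {q0, q1, q2, q3, q4, q5} → {q0, q1, q2, q3, q4, q5}.
The final set {q0, q1, q2, q3, q4, q5} contains the accepting states q0, q2, q3.

Yes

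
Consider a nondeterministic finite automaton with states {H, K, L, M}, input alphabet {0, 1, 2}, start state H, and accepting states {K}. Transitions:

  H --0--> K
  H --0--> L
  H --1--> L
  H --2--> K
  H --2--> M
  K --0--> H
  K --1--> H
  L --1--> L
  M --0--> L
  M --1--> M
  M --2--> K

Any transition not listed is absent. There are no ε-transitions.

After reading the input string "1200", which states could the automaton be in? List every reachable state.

Start in {H}.
Read '1': {H} → {L}.
Read '2': {L} → ∅.
The set is empty and remains empty for the remaining 2 symbols.

∅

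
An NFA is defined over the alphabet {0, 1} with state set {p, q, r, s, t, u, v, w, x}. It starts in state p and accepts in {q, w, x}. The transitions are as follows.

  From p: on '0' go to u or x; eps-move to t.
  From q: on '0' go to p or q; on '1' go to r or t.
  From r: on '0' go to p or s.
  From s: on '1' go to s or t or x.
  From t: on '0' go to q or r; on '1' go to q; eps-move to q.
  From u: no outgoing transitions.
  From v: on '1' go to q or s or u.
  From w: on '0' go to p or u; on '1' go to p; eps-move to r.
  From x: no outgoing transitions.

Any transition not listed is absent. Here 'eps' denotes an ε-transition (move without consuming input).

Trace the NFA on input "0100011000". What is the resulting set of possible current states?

Start: ε-closure({p}) = {p, q, t}.
Read '0': {p, q, t} → {p, q, r, t, u, x}.
Read '1': {p, q, r, t, u, x} → {q, r, t}.
Read '0': {q, r, t} → {p, q, r, s, t}.
Read '0': {p, q, r, s, t} → {p, q, r, s, t, u, x}.
Read '0': {p, q, r, s, t, u, x} → {p, q, r, s, t, u, x}.
Read '1': {p, q, r, s, t, u, x} → {q, r, s, t, x}.
Read '1': {q, r, s, t, x} → {q, r, s, t, x}.
Read '0': {q, r, s, t, x} → {p, q, r, s, t}.
Read '0': {p, q, r, s, t} → {p, q, r, s, t, u, x}.
Read '0': {p, q, r, s, t, u, x} → {p, q, r, s, t, u, x}.

{p, q, r, s, t, u, x}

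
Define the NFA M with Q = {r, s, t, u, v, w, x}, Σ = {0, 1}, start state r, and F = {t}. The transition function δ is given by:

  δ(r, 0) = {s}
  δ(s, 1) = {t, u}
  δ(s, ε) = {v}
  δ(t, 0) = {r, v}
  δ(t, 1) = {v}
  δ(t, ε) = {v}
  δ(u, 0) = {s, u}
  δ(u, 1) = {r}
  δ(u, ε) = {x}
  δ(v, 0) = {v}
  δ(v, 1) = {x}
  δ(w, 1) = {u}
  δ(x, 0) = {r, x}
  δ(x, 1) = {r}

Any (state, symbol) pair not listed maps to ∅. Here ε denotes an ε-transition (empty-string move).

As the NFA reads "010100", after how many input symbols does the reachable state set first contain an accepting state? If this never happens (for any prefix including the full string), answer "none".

2

Start in {r}.
Read '0': r→{s}; union {s}; ε-closure = {s, v}.
Read '1': s→{t, u}, v→{x}; union {t, u, x}; ε-closure = {t, u, v, x}.
None of the earlier sets intersect F, but {t, u, v, x} does.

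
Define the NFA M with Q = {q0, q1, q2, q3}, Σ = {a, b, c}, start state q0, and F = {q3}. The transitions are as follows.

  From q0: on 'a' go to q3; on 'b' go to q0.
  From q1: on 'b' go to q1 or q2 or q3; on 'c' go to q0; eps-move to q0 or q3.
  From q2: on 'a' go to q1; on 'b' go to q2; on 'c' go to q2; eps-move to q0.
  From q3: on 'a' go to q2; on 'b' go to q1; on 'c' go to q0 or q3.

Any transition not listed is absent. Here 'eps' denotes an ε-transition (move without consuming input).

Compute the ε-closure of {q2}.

{q0, q2}

Begin with {q2}.
ε-move q2 → q0; add q0.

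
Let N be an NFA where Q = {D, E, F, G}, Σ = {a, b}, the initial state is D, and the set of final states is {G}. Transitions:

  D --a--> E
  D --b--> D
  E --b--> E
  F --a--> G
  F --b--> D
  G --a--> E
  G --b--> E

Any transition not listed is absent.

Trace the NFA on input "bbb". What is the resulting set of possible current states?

Start in {D}.
Read 'b': {D} → {D}.
Read 'b': {D} → {D}.
Read 'b': {D} → {D}.

{D}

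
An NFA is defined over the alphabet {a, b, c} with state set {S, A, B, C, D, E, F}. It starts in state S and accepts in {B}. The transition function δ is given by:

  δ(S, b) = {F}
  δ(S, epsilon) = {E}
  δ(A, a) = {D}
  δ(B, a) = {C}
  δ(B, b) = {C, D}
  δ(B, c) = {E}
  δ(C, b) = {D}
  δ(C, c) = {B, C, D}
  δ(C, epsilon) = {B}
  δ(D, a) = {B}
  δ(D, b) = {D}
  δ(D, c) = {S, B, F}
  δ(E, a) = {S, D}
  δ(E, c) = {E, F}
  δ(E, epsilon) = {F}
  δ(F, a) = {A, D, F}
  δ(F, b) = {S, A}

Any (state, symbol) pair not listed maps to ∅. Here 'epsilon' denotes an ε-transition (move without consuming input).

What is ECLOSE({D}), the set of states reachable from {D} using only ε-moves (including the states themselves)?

Begin with {D}.
No ε-moves leave this set, so the closure equals the set itself.

{D}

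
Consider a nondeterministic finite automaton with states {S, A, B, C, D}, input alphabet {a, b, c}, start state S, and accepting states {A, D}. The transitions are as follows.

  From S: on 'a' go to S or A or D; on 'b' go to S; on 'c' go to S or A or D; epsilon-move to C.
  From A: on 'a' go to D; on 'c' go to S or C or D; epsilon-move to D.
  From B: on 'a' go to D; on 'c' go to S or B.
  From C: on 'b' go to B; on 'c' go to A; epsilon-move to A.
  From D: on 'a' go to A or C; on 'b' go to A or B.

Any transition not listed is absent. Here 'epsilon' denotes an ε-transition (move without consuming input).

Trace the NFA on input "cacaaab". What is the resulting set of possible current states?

{S, A, B, C, D}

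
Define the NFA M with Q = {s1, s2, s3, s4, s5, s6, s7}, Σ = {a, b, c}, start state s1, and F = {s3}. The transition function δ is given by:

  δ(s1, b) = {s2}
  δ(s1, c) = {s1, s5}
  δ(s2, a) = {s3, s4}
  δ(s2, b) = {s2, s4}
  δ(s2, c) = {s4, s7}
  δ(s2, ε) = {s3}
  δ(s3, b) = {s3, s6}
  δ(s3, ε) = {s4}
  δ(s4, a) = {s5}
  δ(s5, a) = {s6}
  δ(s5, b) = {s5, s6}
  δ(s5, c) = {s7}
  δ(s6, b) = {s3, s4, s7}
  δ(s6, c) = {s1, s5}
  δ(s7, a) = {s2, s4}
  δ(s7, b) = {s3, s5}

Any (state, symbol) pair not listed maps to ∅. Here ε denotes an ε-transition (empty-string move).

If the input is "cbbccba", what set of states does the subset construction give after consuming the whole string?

Start in {s1}.
Read 'c': {s1} → {s1, s5}.
Read 'b': {s1, s5} → {s2, s3, s4, s5, s6}.
Read 'b': {s2, s3, s4, s5, s6} → {s2, s3, s4, s5, s6, s7}.
Read 'c': {s2, s3, s4, s5, s6, s7} → {s1, s4, s5, s7}.
Read 'c': {s1, s4, s5, s7} → {s1, s5, s7}.
Read 'b': {s1, s5, s7} → {s2, s3, s4, s5, s6}.
Read 'a': {s2, s3, s4, s5, s6} → {s3, s4, s5, s6}.

{s3, s4, s5, s6}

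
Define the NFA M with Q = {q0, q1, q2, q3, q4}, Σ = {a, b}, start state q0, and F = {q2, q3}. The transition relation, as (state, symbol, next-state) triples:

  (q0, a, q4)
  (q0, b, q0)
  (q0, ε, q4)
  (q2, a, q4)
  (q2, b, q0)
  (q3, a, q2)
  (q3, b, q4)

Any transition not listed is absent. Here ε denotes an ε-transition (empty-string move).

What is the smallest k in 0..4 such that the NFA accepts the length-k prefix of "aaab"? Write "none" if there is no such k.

Start: ε-closure({q0}) = {q0, q4}.
Read 'a': {q0, q4} → {q4}.
Read 'a': {q4} → ∅.
The set is empty and remains empty for the remaining 2 symbols.
No reachable set along the way intersects F.

none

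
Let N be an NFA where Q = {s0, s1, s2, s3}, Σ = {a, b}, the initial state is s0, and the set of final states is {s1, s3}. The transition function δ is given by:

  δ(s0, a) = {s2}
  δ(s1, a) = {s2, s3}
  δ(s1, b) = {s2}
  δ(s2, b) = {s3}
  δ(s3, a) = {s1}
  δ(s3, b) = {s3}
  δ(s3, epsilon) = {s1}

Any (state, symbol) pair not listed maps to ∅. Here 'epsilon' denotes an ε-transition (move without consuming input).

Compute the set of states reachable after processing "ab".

Start in {s0}.
Read 'a': s0→{s2}; now {s2}.
Read 'b': s2→{s3}; union {s3}; ε-closure = {s1, s3}.

{s1, s3}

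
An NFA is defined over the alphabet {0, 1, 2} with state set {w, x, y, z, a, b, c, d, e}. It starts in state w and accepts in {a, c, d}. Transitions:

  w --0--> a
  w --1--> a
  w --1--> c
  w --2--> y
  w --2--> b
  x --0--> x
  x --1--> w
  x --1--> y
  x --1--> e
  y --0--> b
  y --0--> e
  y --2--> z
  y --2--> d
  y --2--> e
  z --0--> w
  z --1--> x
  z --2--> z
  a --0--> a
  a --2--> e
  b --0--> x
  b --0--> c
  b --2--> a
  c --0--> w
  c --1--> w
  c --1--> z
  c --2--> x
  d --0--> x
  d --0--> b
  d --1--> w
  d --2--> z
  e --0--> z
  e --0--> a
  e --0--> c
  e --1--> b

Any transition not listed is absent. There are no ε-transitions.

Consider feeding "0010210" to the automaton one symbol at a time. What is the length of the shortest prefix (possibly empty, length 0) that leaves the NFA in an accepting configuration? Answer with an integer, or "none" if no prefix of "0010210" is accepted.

1

Start in {w}.
Read '0': w→{a}; now {a}.
None of the earlier sets intersect F, but {a} does.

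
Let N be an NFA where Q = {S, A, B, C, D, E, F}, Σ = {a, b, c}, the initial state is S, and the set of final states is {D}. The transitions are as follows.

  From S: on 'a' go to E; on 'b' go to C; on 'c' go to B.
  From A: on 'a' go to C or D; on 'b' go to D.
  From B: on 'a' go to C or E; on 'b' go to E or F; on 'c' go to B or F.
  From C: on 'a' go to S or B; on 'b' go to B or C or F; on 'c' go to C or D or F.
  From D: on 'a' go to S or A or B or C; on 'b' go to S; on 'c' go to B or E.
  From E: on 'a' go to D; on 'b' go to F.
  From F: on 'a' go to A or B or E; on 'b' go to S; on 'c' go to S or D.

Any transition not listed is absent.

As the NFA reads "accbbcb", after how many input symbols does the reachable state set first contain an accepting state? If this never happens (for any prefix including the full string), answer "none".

Start in {S}.
Read 'a': S→{E}; now {E}.
Read 'c': E→∅; now ∅.
The set is empty and remains empty for the remaining 5 symbols.
No reachable set along the way intersects F.

none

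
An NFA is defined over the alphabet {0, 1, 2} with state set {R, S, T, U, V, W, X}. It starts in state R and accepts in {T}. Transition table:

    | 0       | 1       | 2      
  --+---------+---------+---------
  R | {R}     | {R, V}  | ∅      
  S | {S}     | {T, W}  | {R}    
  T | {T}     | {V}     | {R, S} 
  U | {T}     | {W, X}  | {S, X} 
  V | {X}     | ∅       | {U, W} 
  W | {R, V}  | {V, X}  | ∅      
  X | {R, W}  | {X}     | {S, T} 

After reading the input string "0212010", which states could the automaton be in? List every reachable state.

Start in {R}.
Read '0': {R} → {R}.
Read '2': {R} → ∅.
The set is empty and remains empty for the remaining 5 symbols.

∅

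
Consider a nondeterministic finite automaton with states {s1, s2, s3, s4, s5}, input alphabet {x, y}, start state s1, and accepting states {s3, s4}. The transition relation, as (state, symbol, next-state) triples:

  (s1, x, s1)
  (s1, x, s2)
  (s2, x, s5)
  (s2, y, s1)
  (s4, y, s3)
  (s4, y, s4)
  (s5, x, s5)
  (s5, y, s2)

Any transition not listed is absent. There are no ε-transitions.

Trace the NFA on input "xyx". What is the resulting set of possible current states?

{s1, s2}

Start in {s1}.
Read 'x': s1→{s1, s2}; now {s1, s2}.
Read 'y': s1→∅, s2→{s1}; now {s1}.
Read 'x': s1→{s1, s2}; now {s1, s2}.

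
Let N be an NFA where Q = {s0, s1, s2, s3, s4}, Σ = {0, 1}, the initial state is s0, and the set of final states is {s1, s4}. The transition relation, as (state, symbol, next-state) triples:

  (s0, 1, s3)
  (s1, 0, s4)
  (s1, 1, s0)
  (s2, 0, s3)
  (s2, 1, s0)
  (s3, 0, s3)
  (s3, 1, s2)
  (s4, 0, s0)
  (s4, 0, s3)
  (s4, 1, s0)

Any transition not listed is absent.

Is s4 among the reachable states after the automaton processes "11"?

Start in {s0}.
Read '1': s0→{s3}; now {s3}.
Read '1': s3→{s2}; now {s2}.
State s4 is not in {s2}.

No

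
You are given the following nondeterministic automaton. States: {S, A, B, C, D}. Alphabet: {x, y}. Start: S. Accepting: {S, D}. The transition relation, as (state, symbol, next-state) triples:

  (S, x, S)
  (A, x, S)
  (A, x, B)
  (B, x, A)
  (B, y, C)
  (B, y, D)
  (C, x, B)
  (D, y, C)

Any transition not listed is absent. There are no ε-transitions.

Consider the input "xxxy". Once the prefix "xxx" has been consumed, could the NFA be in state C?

Start in {S}.
Read 'x': {S} → {S}.
Read 'x': {S} → {S}.
Read 'x': {S} → {S}.
State C is not in {S}.

No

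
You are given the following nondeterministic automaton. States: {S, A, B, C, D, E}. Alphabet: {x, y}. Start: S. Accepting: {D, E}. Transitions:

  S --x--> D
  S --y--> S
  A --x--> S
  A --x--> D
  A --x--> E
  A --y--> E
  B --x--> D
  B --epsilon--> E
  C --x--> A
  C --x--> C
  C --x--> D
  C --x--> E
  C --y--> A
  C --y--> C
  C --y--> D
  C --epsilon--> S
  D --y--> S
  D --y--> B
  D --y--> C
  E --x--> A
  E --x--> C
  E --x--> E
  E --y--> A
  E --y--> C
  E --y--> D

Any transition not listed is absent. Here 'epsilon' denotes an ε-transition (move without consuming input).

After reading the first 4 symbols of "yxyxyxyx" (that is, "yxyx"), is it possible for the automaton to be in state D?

Yes

Start in {S}.
Read 'y': {S} → {S}.
Read 'x': {S} → {D}.
Read 'y': {D} → {S, B, C, E}.
Read 'x': {S, B, C, E} → {S, A, C, D, E}.
State D is in {S, A, C, D, E}.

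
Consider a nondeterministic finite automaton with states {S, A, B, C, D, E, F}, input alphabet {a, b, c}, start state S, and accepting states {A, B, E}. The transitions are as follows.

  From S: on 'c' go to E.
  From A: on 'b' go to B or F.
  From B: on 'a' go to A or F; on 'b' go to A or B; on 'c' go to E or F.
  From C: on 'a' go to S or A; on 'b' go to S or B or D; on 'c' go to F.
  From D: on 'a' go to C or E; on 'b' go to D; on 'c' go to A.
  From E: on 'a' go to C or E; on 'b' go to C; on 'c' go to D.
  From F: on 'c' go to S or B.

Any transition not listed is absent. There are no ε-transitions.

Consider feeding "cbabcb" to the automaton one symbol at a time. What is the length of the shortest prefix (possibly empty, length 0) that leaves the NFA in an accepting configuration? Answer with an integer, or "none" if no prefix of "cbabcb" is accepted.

Start in {S}.
Read 'c': {S} → {E}.
None of the earlier sets intersect F, but {E} does.

1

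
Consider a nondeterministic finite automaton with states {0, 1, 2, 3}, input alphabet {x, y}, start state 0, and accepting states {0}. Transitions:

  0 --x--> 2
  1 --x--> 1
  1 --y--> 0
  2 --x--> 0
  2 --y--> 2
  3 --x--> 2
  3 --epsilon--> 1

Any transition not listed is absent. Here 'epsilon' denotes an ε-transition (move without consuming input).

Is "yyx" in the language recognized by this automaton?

Start in {0}.
Read 'y': {0} → ∅.
The set is empty and remains empty for the remaining 2 symbols.
The final set ∅ contains no accepting state.

No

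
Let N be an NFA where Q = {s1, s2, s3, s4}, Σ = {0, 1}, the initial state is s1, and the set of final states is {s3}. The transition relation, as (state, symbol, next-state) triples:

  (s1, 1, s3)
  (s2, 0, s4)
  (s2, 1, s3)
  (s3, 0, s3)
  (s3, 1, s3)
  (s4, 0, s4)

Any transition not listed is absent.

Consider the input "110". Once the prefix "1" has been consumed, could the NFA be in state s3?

Start in {s1}.
Read '1': {s1} → {s3}.
State s3 is in {s3}.

Yes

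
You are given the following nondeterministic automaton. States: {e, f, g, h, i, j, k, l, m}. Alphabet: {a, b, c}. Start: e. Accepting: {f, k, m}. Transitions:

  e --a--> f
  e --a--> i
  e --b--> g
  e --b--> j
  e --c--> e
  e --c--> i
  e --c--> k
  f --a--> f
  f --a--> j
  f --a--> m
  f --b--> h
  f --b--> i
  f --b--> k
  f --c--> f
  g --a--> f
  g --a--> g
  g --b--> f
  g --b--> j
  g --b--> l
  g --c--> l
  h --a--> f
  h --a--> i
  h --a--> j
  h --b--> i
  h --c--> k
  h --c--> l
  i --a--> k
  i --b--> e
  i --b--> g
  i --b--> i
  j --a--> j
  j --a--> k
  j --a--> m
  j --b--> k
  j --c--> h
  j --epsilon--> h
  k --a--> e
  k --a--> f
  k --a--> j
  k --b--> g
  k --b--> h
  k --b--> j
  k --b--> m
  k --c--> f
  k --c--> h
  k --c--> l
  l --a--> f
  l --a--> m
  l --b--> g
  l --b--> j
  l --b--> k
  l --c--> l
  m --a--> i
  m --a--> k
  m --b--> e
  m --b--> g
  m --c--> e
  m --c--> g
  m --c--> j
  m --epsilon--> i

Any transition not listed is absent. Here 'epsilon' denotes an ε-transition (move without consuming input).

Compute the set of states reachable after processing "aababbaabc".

{e, f, g, h, i, j, k, l}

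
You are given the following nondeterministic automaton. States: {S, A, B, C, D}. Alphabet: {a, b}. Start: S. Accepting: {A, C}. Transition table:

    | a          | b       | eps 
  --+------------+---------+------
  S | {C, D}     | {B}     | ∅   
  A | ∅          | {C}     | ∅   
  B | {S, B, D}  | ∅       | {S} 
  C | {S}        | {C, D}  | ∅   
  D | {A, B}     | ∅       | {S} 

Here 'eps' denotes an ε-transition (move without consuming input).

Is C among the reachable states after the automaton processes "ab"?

Yes

Start in {S}.
Read 'a': {S} → {S, C, D}.
Read 'b': {S, C, D} → {S, B, C, D}.
State C is in {S, B, C, D}.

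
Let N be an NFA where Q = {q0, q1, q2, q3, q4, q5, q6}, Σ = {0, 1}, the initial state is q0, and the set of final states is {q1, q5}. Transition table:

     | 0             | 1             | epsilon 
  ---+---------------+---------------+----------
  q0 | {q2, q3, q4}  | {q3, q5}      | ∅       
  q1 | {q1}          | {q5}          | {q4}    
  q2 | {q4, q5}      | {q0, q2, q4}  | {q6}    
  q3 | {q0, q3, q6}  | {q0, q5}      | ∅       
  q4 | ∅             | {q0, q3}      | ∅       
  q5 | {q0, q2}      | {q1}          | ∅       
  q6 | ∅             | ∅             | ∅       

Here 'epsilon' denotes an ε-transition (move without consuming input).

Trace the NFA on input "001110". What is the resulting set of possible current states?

{q0, q1, q2, q3, q4, q6}

Start in {q0}.
Read '0': {q0} → {q2, q3, q4, q6}.
Read '0': {q2, q3, q4, q6} → {q0, q3, q4, q5, q6}.
Read '1': {q0, q3, q4, q5, q6} → {q0, q1, q3, q4, q5}.
Read '1': {q0, q1, q3, q4, q5} → {q0, q1, q3, q4, q5}.
Read '1': {q0, q1, q3, q4, q5} → {q0, q1, q3, q4, q5}.
Read '0': {q0, q1, q3, q4, q5} → {q0, q1, q2, q3, q4, q6}.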